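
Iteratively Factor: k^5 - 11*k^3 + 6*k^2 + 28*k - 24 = (k + 3)*(k^4 - 3*k^3 - 2*k^2 + 12*k - 8) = (k - 2)*(k + 3)*(k^3 - k^2 - 4*k + 4) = (k - 2)*(k - 1)*(k + 3)*(k^2 - 4) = (k - 2)^2*(k - 1)*(k + 3)*(k + 2)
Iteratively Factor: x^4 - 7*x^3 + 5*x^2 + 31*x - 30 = (x - 1)*(x^3 - 6*x^2 - x + 30) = (x - 3)*(x - 1)*(x^2 - 3*x - 10) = (x - 3)*(x - 1)*(x + 2)*(x - 5)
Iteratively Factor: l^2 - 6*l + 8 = (l - 2)*(l - 4)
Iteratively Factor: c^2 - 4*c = (c - 4)*(c)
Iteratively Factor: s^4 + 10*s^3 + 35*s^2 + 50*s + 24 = (s + 1)*(s^3 + 9*s^2 + 26*s + 24) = (s + 1)*(s + 2)*(s^2 + 7*s + 12) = (s + 1)*(s + 2)*(s + 4)*(s + 3)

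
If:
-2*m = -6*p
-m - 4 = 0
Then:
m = -4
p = -4/3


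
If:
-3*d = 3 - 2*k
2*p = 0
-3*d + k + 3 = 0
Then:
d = 3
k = 6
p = 0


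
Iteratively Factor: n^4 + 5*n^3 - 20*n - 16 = (n + 1)*(n^3 + 4*n^2 - 4*n - 16) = (n + 1)*(n + 2)*(n^2 + 2*n - 8) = (n - 2)*(n + 1)*(n + 2)*(n + 4)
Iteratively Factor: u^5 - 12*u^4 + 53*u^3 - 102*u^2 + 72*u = (u - 3)*(u^4 - 9*u^3 + 26*u^2 - 24*u) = (u - 3)^2*(u^3 - 6*u^2 + 8*u) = (u - 3)^2*(u - 2)*(u^2 - 4*u) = u*(u - 3)^2*(u - 2)*(u - 4)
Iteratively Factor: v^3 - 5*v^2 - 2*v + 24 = (v + 2)*(v^2 - 7*v + 12) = (v - 3)*(v + 2)*(v - 4)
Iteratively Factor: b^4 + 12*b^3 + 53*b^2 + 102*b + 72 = (b + 3)*(b^3 + 9*b^2 + 26*b + 24) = (b + 2)*(b + 3)*(b^2 + 7*b + 12) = (b + 2)*(b + 3)^2*(b + 4)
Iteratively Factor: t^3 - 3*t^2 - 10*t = (t + 2)*(t^2 - 5*t) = (t - 5)*(t + 2)*(t)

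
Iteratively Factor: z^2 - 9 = (z - 3)*(z + 3)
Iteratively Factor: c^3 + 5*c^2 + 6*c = (c + 2)*(c^2 + 3*c) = c*(c + 2)*(c + 3)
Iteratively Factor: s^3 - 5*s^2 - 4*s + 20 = (s - 2)*(s^2 - 3*s - 10) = (s - 2)*(s + 2)*(s - 5)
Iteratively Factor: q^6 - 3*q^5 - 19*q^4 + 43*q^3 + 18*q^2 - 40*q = (q)*(q^5 - 3*q^4 - 19*q^3 + 43*q^2 + 18*q - 40) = q*(q - 1)*(q^4 - 2*q^3 - 21*q^2 + 22*q + 40) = q*(q - 2)*(q - 1)*(q^3 - 21*q - 20) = q*(q - 2)*(q - 1)*(q + 1)*(q^2 - q - 20) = q*(q - 5)*(q - 2)*(q - 1)*(q + 1)*(q + 4)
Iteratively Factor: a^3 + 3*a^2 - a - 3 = (a + 3)*(a^2 - 1) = (a + 1)*(a + 3)*(a - 1)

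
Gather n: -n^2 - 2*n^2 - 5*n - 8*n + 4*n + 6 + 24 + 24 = -3*n^2 - 9*n + 54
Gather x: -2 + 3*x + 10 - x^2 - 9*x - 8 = -x^2 - 6*x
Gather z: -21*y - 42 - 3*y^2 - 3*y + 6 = -3*y^2 - 24*y - 36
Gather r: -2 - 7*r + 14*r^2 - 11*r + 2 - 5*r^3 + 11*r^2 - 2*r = -5*r^3 + 25*r^2 - 20*r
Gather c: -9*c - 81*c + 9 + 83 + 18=110 - 90*c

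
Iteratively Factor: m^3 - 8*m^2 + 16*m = (m)*(m^2 - 8*m + 16) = m*(m - 4)*(m - 4)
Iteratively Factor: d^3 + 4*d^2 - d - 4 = (d - 1)*(d^2 + 5*d + 4) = (d - 1)*(d + 1)*(d + 4)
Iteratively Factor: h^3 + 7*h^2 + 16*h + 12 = (h + 3)*(h^2 + 4*h + 4) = (h + 2)*(h + 3)*(h + 2)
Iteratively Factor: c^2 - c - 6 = (c + 2)*(c - 3)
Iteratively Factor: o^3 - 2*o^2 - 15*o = (o - 5)*(o^2 + 3*o) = o*(o - 5)*(o + 3)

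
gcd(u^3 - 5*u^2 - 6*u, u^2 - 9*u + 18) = u - 6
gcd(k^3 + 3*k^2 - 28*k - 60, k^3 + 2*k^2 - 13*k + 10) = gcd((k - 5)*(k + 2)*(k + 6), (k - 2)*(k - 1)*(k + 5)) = 1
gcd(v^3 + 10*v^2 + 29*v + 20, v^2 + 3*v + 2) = v + 1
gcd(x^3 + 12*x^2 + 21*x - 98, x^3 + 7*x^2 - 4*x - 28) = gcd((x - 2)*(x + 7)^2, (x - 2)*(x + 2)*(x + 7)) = x^2 + 5*x - 14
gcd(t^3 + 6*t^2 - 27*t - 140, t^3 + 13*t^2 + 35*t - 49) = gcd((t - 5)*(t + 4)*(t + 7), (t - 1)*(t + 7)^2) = t + 7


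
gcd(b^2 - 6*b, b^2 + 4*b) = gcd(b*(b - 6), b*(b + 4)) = b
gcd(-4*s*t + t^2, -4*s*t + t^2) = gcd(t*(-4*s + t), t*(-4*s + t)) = 4*s*t - t^2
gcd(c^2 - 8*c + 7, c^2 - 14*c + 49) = c - 7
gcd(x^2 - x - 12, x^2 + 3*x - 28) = x - 4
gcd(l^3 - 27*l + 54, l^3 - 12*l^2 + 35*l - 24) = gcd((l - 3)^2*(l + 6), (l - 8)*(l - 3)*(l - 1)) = l - 3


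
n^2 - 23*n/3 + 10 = (n - 6)*(n - 5/3)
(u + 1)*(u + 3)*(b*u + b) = b*u^3 + 5*b*u^2 + 7*b*u + 3*b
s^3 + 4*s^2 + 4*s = s*(s + 2)^2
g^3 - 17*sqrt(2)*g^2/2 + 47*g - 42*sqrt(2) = (g - 7*sqrt(2)/2)*(g - 3*sqrt(2))*(g - 2*sqrt(2))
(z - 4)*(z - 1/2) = z^2 - 9*z/2 + 2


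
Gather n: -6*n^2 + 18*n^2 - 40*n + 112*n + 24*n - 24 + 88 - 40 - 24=12*n^2 + 96*n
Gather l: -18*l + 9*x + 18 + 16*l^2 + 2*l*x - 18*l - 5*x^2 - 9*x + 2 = 16*l^2 + l*(2*x - 36) - 5*x^2 + 20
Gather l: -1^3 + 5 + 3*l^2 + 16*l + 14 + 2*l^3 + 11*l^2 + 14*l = 2*l^3 + 14*l^2 + 30*l + 18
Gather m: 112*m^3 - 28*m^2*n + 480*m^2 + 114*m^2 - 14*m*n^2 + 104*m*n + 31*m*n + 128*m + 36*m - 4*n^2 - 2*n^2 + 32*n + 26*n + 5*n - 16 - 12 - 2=112*m^3 + m^2*(594 - 28*n) + m*(-14*n^2 + 135*n + 164) - 6*n^2 + 63*n - 30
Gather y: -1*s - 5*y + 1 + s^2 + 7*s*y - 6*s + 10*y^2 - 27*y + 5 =s^2 - 7*s + 10*y^2 + y*(7*s - 32) + 6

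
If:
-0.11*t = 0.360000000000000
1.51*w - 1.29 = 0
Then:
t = -3.27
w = 0.85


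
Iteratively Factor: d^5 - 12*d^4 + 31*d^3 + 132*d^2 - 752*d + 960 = (d - 5)*(d^4 - 7*d^3 - 4*d^2 + 112*d - 192) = (d - 5)*(d - 3)*(d^3 - 4*d^2 - 16*d + 64) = (d - 5)*(d - 4)*(d - 3)*(d^2 - 16) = (d - 5)*(d - 4)^2*(d - 3)*(d + 4)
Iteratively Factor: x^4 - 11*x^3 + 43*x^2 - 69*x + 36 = (x - 1)*(x^3 - 10*x^2 + 33*x - 36) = (x - 3)*(x - 1)*(x^2 - 7*x + 12) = (x - 4)*(x - 3)*(x - 1)*(x - 3)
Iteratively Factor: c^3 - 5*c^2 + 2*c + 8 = (c + 1)*(c^2 - 6*c + 8) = (c - 2)*(c + 1)*(c - 4)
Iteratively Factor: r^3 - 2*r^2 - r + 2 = (r - 1)*(r^2 - r - 2) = (r - 1)*(r + 1)*(r - 2)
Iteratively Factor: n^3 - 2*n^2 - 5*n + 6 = (n - 3)*(n^2 + n - 2) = (n - 3)*(n - 1)*(n + 2)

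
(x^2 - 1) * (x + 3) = x^3 + 3*x^2 - x - 3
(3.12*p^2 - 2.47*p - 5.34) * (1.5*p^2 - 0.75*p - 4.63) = 4.68*p^4 - 6.045*p^3 - 20.6031*p^2 + 15.4411*p + 24.7242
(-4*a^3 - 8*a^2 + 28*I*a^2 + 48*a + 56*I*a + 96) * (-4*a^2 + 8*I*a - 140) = 16*a^5 + 32*a^4 - 144*I*a^4 + 144*a^3 - 288*I*a^3 + 288*a^2 - 3536*I*a^2 - 6720*a - 7072*I*a - 13440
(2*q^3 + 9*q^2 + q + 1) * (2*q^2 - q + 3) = 4*q^5 + 16*q^4 - q^3 + 28*q^2 + 2*q + 3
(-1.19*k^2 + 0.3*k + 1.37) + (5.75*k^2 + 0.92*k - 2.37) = 4.56*k^2 + 1.22*k - 1.0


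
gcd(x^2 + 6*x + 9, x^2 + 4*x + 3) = x + 3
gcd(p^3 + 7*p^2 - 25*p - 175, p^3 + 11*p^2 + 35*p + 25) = p + 5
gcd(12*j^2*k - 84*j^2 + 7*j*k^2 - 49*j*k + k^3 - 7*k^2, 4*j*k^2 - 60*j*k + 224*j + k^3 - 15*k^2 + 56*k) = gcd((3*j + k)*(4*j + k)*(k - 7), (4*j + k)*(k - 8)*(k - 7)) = 4*j*k - 28*j + k^2 - 7*k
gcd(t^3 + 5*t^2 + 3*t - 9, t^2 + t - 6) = t + 3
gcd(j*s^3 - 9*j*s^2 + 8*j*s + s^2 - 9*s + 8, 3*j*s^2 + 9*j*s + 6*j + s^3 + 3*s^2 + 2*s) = 1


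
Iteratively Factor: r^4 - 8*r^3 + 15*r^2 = (r - 5)*(r^3 - 3*r^2) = r*(r - 5)*(r^2 - 3*r) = r^2*(r - 5)*(r - 3)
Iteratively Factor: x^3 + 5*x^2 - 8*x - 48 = (x + 4)*(x^2 + x - 12) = (x - 3)*(x + 4)*(x + 4)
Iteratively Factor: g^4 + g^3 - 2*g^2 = (g)*(g^3 + g^2 - 2*g) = g*(g - 1)*(g^2 + 2*g) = g*(g - 1)*(g + 2)*(g)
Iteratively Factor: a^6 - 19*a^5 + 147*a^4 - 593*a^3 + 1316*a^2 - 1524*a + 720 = (a - 3)*(a^5 - 16*a^4 + 99*a^3 - 296*a^2 + 428*a - 240) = (a - 3)^2*(a^4 - 13*a^3 + 60*a^2 - 116*a + 80) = (a - 3)^2*(a - 2)*(a^3 - 11*a^2 + 38*a - 40) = (a - 4)*(a - 3)^2*(a - 2)*(a^2 - 7*a + 10) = (a - 4)*(a - 3)^2*(a - 2)^2*(a - 5)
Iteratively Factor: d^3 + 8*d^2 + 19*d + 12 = (d + 1)*(d^2 + 7*d + 12) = (d + 1)*(d + 3)*(d + 4)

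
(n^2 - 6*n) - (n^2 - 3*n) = -3*n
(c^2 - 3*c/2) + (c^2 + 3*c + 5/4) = 2*c^2 + 3*c/2 + 5/4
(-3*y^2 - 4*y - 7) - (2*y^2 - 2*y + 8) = -5*y^2 - 2*y - 15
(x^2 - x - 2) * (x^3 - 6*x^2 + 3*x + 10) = x^5 - 7*x^4 + 7*x^3 + 19*x^2 - 16*x - 20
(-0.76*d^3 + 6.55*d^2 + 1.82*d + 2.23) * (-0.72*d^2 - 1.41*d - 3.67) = 0.5472*d^5 - 3.6444*d^4 - 7.7567*d^3 - 28.2103*d^2 - 9.8237*d - 8.1841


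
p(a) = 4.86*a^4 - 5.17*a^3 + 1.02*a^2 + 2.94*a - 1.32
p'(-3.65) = -1156.45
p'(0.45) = 2.49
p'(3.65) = 749.07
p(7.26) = 11596.97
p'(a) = 19.44*a^3 - 15.51*a^2 + 2.04*a + 2.94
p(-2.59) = 306.42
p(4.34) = 1332.25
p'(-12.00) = -35847.30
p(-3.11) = 609.57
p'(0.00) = 2.94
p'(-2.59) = -444.14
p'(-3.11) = -738.18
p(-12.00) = 109821.00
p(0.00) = -1.32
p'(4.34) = 1308.81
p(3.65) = 634.19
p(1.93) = 38.42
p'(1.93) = 88.86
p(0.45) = -0.06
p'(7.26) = 6639.11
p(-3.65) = 1115.54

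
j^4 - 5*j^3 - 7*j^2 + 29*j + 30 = (j - 5)*(j - 3)*(j + 1)*(j + 2)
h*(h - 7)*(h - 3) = h^3 - 10*h^2 + 21*h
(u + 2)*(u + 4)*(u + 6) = u^3 + 12*u^2 + 44*u + 48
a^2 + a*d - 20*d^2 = (a - 4*d)*(a + 5*d)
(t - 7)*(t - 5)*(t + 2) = t^3 - 10*t^2 + 11*t + 70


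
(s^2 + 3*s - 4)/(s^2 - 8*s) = (s^2 + 3*s - 4)/(s*(s - 8))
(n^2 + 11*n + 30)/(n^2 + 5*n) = (n + 6)/n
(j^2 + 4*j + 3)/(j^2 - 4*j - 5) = (j + 3)/(j - 5)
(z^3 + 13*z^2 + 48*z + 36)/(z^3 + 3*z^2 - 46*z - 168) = (z^2 + 7*z + 6)/(z^2 - 3*z - 28)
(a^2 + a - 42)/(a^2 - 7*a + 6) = (a + 7)/(a - 1)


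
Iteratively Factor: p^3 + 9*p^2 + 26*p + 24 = (p + 2)*(p^2 + 7*p + 12) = (p + 2)*(p + 3)*(p + 4)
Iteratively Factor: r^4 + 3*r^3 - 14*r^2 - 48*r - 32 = (r + 2)*(r^3 + r^2 - 16*r - 16) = (r + 2)*(r + 4)*(r^2 - 3*r - 4) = (r - 4)*(r + 2)*(r + 4)*(r + 1)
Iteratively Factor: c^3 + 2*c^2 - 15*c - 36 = (c + 3)*(c^2 - c - 12) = (c - 4)*(c + 3)*(c + 3)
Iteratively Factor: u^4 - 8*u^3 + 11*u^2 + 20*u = (u - 5)*(u^3 - 3*u^2 - 4*u) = u*(u - 5)*(u^2 - 3*u - 4) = u*(u - 5)*(u - 4)*(u + 1)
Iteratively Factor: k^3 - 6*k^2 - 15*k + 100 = (k - 5)*(k^2 - k - 20) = (k - 5)*(k + 4)*(k - 5)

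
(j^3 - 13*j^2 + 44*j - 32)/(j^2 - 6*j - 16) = (j^2 - 5*j + 4)/(j + 2)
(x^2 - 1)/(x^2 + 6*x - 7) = (x + 1)/(x + 7)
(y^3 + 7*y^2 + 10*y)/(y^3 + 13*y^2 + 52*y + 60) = y/(y + 6)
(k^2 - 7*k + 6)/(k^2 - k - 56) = (-k^2 + 7*k - 6)/(-k^2 + k + 56)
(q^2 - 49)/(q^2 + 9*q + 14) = (q - 7)/(q + 2)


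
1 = 1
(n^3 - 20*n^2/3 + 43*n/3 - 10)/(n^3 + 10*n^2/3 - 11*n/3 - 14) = (3*n^2 - 14*n + 15)/(3*n^2 + 16*n + 21)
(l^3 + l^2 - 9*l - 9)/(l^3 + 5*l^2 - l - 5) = (l^2 - 9)/(l^2 + 4*l - 5)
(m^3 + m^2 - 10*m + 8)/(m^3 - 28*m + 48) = (m^2 + 3*m - 4)/(m^2 + 2*m - 24)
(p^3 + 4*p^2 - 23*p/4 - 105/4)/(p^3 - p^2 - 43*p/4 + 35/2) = (p + 3)/(p - 2)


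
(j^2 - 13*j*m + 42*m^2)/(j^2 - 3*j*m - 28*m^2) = (j - 6*m)/(j + 4*m)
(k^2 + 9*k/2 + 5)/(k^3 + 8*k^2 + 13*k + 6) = (k^2 + 9*k/2 + 5)/(k^3 + 8*k^2 + 13*k + 6)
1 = 1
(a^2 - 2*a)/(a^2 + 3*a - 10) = a/(a + 5)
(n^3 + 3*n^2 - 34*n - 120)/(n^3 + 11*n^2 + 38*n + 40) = (n - 6)/(n + 2)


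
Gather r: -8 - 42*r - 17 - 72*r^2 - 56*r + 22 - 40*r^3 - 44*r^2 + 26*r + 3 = -40*r^3 - 116*r^2 - 72*r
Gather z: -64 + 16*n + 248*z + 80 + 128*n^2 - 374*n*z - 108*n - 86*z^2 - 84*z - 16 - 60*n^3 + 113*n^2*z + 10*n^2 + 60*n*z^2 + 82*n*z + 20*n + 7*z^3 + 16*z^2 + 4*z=-60*n^3 + 138*n^2 - 72*n + 7*z^3 + z^2*(60*n - 70) + z*(113*n^2 - 292*n + 168)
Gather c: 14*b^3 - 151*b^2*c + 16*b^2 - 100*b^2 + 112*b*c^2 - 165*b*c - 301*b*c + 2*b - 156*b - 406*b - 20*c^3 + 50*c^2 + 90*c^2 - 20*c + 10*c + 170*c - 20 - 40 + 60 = 14*b^3 - 84*b^2 - 560*b - 20*c^3 + c^2*(112*b + 140) + c*(-151*b^2 - 466*b + 160)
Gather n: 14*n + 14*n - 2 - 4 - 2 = 28*n - 8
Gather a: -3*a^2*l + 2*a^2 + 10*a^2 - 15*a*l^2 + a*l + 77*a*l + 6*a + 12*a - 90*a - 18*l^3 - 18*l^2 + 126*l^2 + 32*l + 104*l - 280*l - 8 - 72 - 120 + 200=a^2*(12 - 3*l) + a*(-15*l^2 + 78*l - 72) - 18*l^3 + 108*l^2 - 144*l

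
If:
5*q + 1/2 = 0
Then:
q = -1/10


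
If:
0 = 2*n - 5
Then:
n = 5/2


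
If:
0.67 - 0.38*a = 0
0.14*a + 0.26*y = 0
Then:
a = 1.76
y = -0.95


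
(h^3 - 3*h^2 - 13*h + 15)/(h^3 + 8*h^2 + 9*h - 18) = (h - 5)/(h + 6)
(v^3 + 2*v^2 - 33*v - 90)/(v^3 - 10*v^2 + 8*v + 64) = (v^3 + 2*v^2 - 33*v - 90)/(v^3 - 10*v^2 + 8*v + 64)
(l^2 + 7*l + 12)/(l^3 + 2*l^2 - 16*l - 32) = (l + 3)/(l^2 - 2*l - 8)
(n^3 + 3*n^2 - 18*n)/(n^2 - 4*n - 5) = n*(-n^2 - 3*n + 18)/(-n^2 + 4*n + 5)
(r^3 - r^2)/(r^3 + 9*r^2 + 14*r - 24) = r^2/(r^2 + 10*r + 24)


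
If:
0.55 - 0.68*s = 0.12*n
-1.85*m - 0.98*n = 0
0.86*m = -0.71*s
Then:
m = -0.52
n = 0.99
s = 0.63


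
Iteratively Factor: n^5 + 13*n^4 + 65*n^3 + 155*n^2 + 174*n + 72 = (n + 3)*(n^4 + 10*n^3 + 35*n^2 + 50*n + 24) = (n + 3)^2*(n^3 + 7*n^2 + 14*n + 8) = (n + 2)*(n + 3)^2*(n^2 + 5*n + 4) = (n + 2)*(n + 3)^2*(n + 4)*(n + 1)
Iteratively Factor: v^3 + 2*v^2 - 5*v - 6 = (v + 3)*(v^2 - v - 2) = (v - 2)*(v + 3)*(v + 1)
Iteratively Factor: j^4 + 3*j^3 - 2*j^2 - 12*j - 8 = (j + 2)*(j^3 + j^2 - 4*j - 4) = (j - 2)*(j + 2)*(j^2 + 3*j + 2) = (j - 2)*(j + 2)^2*(j + 1)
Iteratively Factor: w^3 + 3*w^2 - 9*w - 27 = (w - 3)*(w^2 + 6*w + 9) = (w - 3)*(w + 3)*(w + 3)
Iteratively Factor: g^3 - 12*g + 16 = (g - 2)*(g^2 + 2*g - 8) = (g - 2)^2*(g + 4)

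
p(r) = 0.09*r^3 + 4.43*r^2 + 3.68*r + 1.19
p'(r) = 0.27*r^2 + 8.86*r + 3.68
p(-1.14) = 2.62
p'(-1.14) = -6.07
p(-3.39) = 36.12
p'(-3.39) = -23.25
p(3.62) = 76.83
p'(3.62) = 39.29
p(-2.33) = 15.53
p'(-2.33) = -15.50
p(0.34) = 2.96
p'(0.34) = 6.72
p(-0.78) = 0.97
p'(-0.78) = -3.07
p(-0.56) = 0.50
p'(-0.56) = -1.20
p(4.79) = 130.35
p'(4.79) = 52.31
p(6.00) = 202.19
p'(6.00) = 66.56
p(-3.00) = 27.59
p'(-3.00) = -20.47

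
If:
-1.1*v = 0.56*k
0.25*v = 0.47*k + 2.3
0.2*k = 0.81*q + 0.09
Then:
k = -3.85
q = -1.06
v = 1.96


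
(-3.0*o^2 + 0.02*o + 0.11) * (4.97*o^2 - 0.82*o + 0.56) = -14.91*o^4 + 2.5594*o^3 - 1.1497*o^2 - 0.079*o + 0.0616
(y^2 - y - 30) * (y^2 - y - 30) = y^4 - 2*y^3 - 59*y^2 + 60*y + 900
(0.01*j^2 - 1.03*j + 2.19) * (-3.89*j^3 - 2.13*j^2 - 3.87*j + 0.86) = -0.0389*j^5 + 3.9854*j^4 - 6.3639*j^3 - 0.669999999999999*j^2 - 9.3611*j + 1.8834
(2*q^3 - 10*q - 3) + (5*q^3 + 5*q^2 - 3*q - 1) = 7*q^3 + 5*q^2 - 13*q - 4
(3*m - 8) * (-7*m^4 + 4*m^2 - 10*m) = -21*m^5 + 56*m^4 + 12*m^3 - 62*m^2 + 80*m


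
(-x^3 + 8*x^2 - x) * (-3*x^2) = 3*x^5 - 24*x^4 + 3*x^3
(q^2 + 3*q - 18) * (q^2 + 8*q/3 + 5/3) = q^4 + 17*q^3/3 - 25*q^2/3 - 43*q - 30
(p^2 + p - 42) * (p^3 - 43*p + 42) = p^5 + p^4 - 85*p^3 - p^2 + 1848*p - 1764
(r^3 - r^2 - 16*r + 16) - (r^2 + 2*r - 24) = r^3 - 2*r^2 - 18*r + 40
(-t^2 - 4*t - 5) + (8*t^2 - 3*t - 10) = 7*t^2 - 7*t - 15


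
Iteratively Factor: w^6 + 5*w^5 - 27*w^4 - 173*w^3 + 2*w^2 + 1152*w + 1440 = (w + 4)*(w^5 + w^4 - 31*w^3 - 49*w^2 + 198*w + 360) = (w + 4)^2*(w^4 - 3*w^3 - 19*w^2 + 27*w + 90) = (w - 5)*(w + 4)^2*(w^3 + 2*w^2 - 9*w - 18) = (w - 5)*(w + 3)*(w + 4)^2*(w^2 - w - 6) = (w - 5)*(w - 3)*(w + 3)*(w + 4)^2*(w + 2)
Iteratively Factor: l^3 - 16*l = (l)*(l^2 - 16) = l*(l + 4)*(l - 4)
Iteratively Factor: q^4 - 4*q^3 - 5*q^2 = (q)*(q^3 - 4*q^2 - 5*q) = q*(q - 5)*(q^2 + q) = q^2*(q - 5)*(q + 1)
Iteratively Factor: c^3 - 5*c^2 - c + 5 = (c - 1)*(c^2 - 4*c - 5) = (c - 1)*(c + 1)*(c - 5)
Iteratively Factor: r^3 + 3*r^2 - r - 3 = (r + 3)*(r^2 - 1) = (r - 1)*(r + 3)*(r + 1)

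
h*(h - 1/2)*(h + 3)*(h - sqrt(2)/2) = h^4 - sqrt(2)*h^3/2 + 5*h^3/2 - 5*sqrt(2)*h^2/4 - 3*h^2/2 + 3*sqrt(2)*h/4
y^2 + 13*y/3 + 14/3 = (y + 2)*(y + 7/3)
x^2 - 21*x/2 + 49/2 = (x - 7)*(x - 7/2)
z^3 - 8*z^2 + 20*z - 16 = (z - 4)*(z - 2)^2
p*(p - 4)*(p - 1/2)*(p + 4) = p^4 - p^3/2 - 16*p^2 + 8*p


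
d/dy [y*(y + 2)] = 2*y + 2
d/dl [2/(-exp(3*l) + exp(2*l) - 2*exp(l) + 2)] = (6*exp(2*l) - 4*exp(l) + 4)*exp(l)/(exp(3*l) - exp(2*l) + 2*exp(l) - 2)^2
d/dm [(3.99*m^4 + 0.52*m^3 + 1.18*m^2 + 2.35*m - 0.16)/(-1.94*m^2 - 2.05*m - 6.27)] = (-15.4812*m^5 - 25.5473*m^4 - 102.2012*m^3 - 7.6412*m^2 - 15.418*m - 15.0625)/(3.7636*m^4 + 7.954*m^3 + 28.5301*m^2 + 25.707*m + 39.3129)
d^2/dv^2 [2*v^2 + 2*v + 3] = 4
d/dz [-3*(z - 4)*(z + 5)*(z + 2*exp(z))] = -6*z^2*exp(z) - 9*z^2 - 18*z*exp(z) - 6*z + 114*exp(z) + 60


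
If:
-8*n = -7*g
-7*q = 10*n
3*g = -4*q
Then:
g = 0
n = 0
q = 0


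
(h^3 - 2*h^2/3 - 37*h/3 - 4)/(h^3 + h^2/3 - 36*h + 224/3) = (3*h^2 + 10*h + 3)/(3*h^2 + 13*h - 56)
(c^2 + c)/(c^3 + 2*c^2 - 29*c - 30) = c/(c^2 + c - 30)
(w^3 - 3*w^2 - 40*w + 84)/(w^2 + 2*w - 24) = (w^2 - 9*w + 14)/(w - 4)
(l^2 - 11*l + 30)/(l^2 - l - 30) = (l - 5)/(l + 5)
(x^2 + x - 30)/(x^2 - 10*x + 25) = (x + 6)/(x - 5)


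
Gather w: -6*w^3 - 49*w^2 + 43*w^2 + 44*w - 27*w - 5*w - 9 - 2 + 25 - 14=-6*w^3 - 6*w^2 + 12*w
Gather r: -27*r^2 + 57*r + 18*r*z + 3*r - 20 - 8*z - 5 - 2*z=-27*r^2 + r*(18*z + 60) - 10*z - 25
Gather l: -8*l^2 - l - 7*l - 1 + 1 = -8*l^2 - 8*l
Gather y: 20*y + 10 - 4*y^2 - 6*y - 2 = -4*y^2 + 14*y + 8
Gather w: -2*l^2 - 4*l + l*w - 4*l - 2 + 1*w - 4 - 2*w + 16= -2*l^2 - 8*l + w*(l - 1) + 10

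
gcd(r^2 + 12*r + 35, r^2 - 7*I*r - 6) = 1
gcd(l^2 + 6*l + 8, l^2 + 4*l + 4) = l + 2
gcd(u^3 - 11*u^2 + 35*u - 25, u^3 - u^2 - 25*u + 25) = u^2 - 6*u + 5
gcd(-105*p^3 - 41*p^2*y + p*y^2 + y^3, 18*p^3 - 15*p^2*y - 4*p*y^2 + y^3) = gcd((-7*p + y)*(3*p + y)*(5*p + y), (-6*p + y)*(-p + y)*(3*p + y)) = 3*p + y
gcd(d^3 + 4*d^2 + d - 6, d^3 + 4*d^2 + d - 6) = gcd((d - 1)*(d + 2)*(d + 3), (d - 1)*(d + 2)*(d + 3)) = d^3 + 4*d^2 + d - 6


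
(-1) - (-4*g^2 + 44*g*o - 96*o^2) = 4*g^2 - 44*g*o + 96*o^2 - 1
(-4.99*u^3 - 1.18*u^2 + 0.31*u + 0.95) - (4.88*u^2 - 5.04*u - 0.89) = -4.99*u^3 - 6.06*u^2 + 5.35*u + 1.84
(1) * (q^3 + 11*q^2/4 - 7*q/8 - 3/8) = q^3 + 11*q^2/4 - 7*q/8 - 3/8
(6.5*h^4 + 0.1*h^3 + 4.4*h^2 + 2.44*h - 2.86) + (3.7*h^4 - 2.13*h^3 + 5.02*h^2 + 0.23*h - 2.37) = 10.2*h^4 - 2.03*h^3 + 9.42*h^2 + 2.67*h - 5.23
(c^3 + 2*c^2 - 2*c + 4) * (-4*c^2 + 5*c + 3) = -4*c^5 - 3*c^4 + 21*c^3 - 20*c^2 + 14*c + 12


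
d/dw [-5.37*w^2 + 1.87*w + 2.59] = 1.87 - 10.74*w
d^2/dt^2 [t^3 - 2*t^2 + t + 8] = 6*t - 4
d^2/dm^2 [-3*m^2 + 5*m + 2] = -6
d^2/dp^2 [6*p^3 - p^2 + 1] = 36*p - 2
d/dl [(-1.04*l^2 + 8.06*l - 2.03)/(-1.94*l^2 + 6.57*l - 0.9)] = (8.8036*l^2 - 6.0044*l + 6.0831)/(3.7636*l^4 - 25.4916*l^3 + 46.6569*l^2 - 11.826*l + 0.81)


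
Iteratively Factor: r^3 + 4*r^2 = (r + 4)*(r^2) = r*(r + 4)*(r)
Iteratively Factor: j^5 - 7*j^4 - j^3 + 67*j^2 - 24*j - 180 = (j - 3)*(j^4 - 4*j^3 - 13*j^2 + 28*j + 60) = (j - 5)*(j - 3)*(j^3 + j^2 - 8*j - 12) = (j - 5)*(j - 3)^2*(j^2 + 4*j + 4) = (j - 5)*(j - 3)^2*(j + 2)*(j + 2)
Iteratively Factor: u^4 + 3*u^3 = (u)*(u^3 + 3*u^2) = u*(u + 3)*(u^2) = u^2*(u + 3)*(u)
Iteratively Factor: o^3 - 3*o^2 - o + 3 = (o - 1)*(o^2 - 2*o - 3) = (o - 1)*(o + 1)*(o - 3)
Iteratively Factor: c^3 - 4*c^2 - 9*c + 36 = (c + 3)*(c^2 - 7*c + 12) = (c - 4)*(c + 3)*(c - 3)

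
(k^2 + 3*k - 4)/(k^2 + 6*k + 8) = (k - 1)/(k + 2)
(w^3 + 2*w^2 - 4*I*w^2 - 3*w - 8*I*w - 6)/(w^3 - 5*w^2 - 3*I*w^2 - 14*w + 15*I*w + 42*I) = (w - I)/(w - 7)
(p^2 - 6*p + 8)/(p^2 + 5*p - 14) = (p - 4)/(p + 7)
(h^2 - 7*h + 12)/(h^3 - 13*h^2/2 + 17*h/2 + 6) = 2/(2*h + 1)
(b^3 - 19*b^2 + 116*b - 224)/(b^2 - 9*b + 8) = (b^2 - 11*b + 28)/(b - 1)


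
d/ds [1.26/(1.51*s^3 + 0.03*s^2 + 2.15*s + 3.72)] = (-5.7078*s^2 - 0.0756*s - 2.709)/(1.51*s^3 + 0.03*s^2 + 2.15*s + 3.72)^2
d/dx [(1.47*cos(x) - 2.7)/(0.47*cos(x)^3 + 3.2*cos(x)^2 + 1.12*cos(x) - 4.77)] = (1.3818*cos(x)^3 + 0.896999999999999*cos(x)^2 - 17.28*cos(x) + 3.9879)*sin(x)/(0.2209*cos(x)^6 + 3.008*cos(x)^5 + 11.2928*cos(x)^4 + 2.6842*cos(x)^3 - 29.2736*cos(x)^2 - 10.6848*cos(x) + 22.7529)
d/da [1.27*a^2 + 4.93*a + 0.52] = 2.54*a + 4.93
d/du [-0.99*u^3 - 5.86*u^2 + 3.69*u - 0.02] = -2.97*u^2 - 11.72*u + 3.69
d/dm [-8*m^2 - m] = -16*m - 1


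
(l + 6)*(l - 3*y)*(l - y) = l^3 - 4*l^2*y + 6*l^2 + 3*l*y^2 - 24*l*y + 18*y^2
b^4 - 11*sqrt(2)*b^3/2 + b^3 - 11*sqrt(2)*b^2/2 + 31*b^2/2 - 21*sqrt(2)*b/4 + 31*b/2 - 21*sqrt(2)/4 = (b + 1)*(b - 7*sqrt(2)/2)*(b - 3*sqrt(2)/2)*(b - sqrt(2)/2)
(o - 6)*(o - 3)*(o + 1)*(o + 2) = o^4 - 6*o^3 - 7*o^2 + 36*o + 36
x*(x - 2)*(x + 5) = x^3 + 3*x^2 - 10*x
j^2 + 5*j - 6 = (j - 1)*(j + 6)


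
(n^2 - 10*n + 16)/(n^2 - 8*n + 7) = (n^2 - 10*n + 16)/(n^2 - 8*n + 7)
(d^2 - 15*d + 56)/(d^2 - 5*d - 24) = (d - 7)/(d + 3)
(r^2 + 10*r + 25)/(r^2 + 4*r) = (r^2 + 10*r + 25)/(r*(r + 4))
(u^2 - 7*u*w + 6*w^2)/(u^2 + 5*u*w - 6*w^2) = (u - 6*w)/(u + 6*w)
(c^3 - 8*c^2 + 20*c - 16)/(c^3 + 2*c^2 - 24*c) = (c^2 - 4*c + 4)/(c*(c + 6))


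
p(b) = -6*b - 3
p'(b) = -6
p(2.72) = -19.32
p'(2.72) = -6.00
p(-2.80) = 13.80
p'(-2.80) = -6.00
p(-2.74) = 13.44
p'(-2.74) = -6.00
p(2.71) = -19.26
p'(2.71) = -6.00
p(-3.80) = 19.80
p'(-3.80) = -6.00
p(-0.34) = -0.96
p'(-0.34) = -6.00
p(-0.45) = -0.30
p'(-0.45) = -6.00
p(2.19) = -16.14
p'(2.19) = -6.00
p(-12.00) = 69.00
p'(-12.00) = -6.00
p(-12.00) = 69.00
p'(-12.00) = -6.00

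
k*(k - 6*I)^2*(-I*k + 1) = -I*k^4 - 11*k^3 + 24*I*k^2 - 36*k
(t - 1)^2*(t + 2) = t^3 - 3*t + 2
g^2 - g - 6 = (g - 3)*(g + 2)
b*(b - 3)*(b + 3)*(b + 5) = b^4 + 5*b^3 - 9*b^2 - 45*b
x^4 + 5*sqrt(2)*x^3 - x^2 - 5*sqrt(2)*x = x*(x - 1)*(x + 1)*(x + 5*sqrt(2))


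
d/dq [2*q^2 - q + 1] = 4*q - 1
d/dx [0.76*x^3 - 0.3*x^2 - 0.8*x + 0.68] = 2.28*x^2 - 0.6*x - 0.8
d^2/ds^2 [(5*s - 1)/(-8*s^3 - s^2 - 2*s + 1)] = 2*(-4*(5*s - 1)*(12*s^2 + s + 1)^2 + (120*s^2 + 10*s + (5*s - 1)*(24*s + 1) + 10)*(8*s^3 + s^2 + 2*s - 1))/(8*s^3 + s^2 + 2*s - 1)^3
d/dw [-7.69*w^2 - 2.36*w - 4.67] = -15.38*w - 2.36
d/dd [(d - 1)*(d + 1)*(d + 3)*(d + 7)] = 4*d^3 + 30*d^2 + 40*d - 10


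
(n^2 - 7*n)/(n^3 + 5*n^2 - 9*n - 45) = n*(n - 7)/(n^3 + 5*n^2 - 9*n - 45)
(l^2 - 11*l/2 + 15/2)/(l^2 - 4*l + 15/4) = 2*(l - 3)/(2*l - 3)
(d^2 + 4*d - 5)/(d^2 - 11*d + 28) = (d^2 + 4*d - 5)/(d^2 - 11*d + 28)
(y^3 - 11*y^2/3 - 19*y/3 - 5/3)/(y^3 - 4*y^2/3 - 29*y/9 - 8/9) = 3*(y - 5)/(3*y - 8)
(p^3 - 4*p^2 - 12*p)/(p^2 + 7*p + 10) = p*(p - 6)/(p + 5)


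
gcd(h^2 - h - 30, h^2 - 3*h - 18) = h - 6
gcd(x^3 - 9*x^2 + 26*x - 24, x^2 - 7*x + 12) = x^2 - 7*x + 12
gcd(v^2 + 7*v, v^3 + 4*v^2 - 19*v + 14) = v + 7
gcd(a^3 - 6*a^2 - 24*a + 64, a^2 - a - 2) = a - 2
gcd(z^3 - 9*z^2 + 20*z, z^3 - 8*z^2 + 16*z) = z^2 - 4*z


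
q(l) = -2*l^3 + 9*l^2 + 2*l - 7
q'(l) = -6*l^2 + 18*l + 2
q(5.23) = -36.48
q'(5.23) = -67.98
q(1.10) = 3.43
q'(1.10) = 14.54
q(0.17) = -6.41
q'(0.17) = 4.89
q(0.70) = -1.88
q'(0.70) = 11.66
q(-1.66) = 23.63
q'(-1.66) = -44.41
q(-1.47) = 15.86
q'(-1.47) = -37.43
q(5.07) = -26.16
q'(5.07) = -60.97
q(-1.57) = 19.78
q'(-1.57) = -41.05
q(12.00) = -2143.00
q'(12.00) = -646.00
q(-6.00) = 737.00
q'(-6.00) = -322.00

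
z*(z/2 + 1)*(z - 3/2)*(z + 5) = z^4/2 + 11*z^3/4 - z^2/4 - 15*z/2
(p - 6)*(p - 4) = p^2 - 10*p + 24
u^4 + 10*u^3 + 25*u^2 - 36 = (u - 1)*(u + 2)*(u + 3)*(u + 6)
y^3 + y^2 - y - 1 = (y - 1)*(y + 1)^2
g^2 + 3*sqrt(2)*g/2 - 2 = (g - sqrt(2)/2)*(g + 2*sqrt(2))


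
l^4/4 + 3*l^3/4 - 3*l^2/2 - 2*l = l*(l/4 + 1)*(l - 2)*(l + 1)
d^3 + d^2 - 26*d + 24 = (d - 4)*(d - 1)*(d + 6)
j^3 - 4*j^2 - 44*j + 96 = (j - 8)*(j - 2)*(j + 6)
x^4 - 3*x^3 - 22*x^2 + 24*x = x*(x - 6)*(x - 1)*(x + 4)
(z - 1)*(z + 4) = z^2 + 3*z - 4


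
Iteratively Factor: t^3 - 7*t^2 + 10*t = (t)*(t^2 - 7*t + 10) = t*(t - 5)*(t - 2)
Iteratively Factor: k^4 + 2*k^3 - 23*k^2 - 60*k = (k - 5)*(k^3 + 7*k^2 + 12*k) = (k - 5)*(k + 3)*(k^2 + 4*k) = (k - 5)*(k + 3)*(k + 4)*(k)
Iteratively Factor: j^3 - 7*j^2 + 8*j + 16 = (j - 4)*(j^2 - 3*j - 4) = (j - 4)*(j + 1)*(j - 4)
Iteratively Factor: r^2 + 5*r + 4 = (r + 4)*(r + 1)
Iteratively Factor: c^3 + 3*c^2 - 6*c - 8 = (c + 4)*(c^2 - c - 2) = (c + 1)*(c + 4)*(c - 2)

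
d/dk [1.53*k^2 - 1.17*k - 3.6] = 3.06*k - 1.17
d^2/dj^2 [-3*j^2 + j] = -6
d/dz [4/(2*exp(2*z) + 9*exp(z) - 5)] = (-16*exp(z) - 36)*exp(z)/(2*exp(2*z) + 9*exp(z) - 5)^2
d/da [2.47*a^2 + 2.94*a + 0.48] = 4.94*a + 2.94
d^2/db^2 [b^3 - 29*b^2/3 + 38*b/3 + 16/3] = 6*b - 58/3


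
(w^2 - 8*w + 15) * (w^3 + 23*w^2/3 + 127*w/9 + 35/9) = w^5 - w^4/3 - 290*w^3/9 + 6*w^2 + 1625*w/9 + 175/3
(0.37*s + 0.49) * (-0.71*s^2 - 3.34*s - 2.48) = -0.2627*s^3 - 1.5837*s^2 - 2.5542*s - 1.2152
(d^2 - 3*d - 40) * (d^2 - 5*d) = d^4 - 8*d^3 - 25*d^2 + 200*d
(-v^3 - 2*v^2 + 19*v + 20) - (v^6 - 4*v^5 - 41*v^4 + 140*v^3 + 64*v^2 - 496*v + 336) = -v^6 + 4*v^5 + 41*v^4 - 141*v^3 - 66*v^2 + 515*v - 316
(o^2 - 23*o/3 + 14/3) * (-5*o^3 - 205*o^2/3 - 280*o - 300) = -5*o^5 - 30*o^4 + 1985*o^3/9 + 13750*o^2/9 + 2980*o/3 - 1400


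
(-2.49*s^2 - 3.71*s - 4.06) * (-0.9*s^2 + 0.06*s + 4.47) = 2.241*s^4 + 3.1896*s^3 - 7.6989*s^2 - 16.8273*s - 18.1482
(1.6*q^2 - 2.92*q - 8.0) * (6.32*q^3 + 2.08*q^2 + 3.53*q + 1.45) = 10.112*q^5 - 15.1264*q^4 - 50.9856*q^3 - 24.6276*q^2 - 32.474*q - 11.6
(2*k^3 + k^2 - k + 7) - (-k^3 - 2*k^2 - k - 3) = 3*k^3 + 3*k^2 + 10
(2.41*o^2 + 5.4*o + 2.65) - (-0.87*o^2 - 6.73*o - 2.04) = 3.28*o^2 + 12.13*o + 4.69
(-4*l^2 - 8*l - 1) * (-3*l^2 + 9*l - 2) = 12*l^4 - 12*l^3 - 61*l^2 + 7*l + 2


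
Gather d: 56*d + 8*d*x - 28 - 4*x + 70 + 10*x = d*(8*x + 56) + 6*x + 42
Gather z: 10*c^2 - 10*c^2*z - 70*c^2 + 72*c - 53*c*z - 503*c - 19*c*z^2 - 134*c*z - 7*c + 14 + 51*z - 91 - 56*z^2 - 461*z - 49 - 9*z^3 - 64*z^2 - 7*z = -60*c^2 - 438*c - 9*z^3 + z^2*(-19*c - 120) + z*(-10*c^2 - 187*c - 417) - 126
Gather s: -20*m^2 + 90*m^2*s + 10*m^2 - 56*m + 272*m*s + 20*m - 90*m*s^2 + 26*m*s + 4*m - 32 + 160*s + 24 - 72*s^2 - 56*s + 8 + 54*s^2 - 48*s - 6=-10*m^2 - 32*m + s^2*(-90*m - 18) + s*(90*m^2 + 298*m + 56) - 6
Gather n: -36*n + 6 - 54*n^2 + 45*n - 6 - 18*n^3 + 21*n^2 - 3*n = -18*n^3 - 33*n^2 + 6*n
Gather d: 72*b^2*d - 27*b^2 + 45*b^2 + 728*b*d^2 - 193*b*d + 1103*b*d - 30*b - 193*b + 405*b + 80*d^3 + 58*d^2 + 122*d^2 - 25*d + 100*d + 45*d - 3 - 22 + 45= 18*b^2 + 182*b + 80*d^3 + d^2*(728*b + 180) + d*(72*b^2 + 910*b + 120) + 20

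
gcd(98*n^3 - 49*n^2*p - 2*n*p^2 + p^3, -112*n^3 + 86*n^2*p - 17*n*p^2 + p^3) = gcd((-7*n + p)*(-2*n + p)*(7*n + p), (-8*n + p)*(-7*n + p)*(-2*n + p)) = 14*n^2 - 9*n*p + p^2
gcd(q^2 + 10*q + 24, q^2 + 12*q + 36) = q + 6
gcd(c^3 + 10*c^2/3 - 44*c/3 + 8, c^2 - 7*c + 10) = c - 2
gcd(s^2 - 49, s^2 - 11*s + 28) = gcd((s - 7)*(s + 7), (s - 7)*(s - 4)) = s - 7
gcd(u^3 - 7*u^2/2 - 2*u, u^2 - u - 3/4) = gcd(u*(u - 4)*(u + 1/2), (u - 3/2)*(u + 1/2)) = u + 1/2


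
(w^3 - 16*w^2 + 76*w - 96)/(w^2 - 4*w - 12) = (w^2 - 10*w + 16)/(w + 2)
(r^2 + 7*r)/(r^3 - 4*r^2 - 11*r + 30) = r*(r + 7)/(r^3 - 4*r^2 - 11*r + 30)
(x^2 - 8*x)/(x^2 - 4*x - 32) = x/(x + 4)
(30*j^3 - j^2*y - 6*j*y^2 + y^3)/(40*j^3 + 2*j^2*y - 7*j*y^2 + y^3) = (-3*j + y)/(-4*j + y)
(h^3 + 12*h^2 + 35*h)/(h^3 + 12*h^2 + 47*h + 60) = h*(h + 7)/(h^2 + 7*h + 12)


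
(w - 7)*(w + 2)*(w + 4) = w^3 - w^2 - 34*w - 56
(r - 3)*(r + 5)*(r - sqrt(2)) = r^3 - sqrt(2)*r^2 + 2*r^2 - 15*r - 2*sqrt(2)*r + 15*sqrt(2)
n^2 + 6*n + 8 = (n + 2)*(n + 4)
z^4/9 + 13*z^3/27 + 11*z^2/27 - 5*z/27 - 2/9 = (z/3 + 1/3)^2*(z - 2/3)*(z + 3)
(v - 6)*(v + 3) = v^2 - 3*v - 18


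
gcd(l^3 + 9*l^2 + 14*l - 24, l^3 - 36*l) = l + 6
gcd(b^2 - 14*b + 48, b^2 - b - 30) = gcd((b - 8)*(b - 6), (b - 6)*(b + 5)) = b - 6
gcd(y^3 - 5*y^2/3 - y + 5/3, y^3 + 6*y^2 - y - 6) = y^2 - 1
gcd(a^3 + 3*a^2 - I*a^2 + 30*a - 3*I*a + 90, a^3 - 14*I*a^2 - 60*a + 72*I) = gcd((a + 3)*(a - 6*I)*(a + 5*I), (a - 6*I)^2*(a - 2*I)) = a - 6*I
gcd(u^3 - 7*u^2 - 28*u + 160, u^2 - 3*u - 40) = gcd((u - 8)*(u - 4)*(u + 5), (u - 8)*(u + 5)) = u^2 - 3*u - 40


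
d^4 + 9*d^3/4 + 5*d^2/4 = d^2*(d + 1)*(d + 5/4)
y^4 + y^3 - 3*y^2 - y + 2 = (y - 1)*(y + 2)*(-I*y - I)*(I*y - I)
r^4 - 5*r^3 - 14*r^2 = r^2*(r - 7)*(r + 2)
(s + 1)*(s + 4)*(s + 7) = s^3 + 12*s^2 + 39*s + 28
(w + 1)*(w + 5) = w^2 + 6*w + 5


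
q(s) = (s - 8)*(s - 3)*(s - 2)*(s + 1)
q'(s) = (s - 8)*(s - 3)*(s - 2) + (s - 8)*(s - 3)*(s + 1) + (s - 8)*(s - 2)*(s + 1) + (s - 3)*(s - 2)*(s + 1) = 4*s^3 - 36*s^2 + 66*s - 2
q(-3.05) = 692.09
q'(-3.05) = -651.68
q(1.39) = -15.52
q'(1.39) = 30.93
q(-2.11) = 235.69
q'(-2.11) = -339.11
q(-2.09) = 228.96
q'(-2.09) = -333.71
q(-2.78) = 530.14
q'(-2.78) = -549.64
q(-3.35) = 906.13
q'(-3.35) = -777.49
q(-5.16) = 3198.54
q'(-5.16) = -1850.63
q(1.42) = -14.59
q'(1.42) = 30.58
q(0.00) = -48.00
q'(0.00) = -2.00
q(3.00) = 0.00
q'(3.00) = -20.00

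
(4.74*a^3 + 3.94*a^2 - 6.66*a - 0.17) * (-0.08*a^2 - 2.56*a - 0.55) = -0.3792*a^5 - 12.4496*a^4 - 12.1606*a^3 + 14.8962*a^2 + 4.0982*a + 0.0935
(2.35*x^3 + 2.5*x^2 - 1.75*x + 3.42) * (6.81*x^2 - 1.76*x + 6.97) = 16.0035*x^5 + 12.889*x^4 + 0.0620000000000012*x^3 + 43.7952*x^2 - 18.2167*x + 23.8374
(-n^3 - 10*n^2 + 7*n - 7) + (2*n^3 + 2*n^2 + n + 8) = n^3 - 8*n^2 + 8*n + 1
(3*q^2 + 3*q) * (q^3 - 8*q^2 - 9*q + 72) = 3*q^5 - 21*q^4 - 51*q^3 + 189*q^2 + 216*q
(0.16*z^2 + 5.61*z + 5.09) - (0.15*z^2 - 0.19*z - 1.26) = 0.01*z^2 + 5.8*z + 6.35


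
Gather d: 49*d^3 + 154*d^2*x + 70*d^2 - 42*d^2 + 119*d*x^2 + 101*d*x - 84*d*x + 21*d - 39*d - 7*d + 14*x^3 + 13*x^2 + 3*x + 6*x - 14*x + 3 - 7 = 49*d^3 + d^2*(154*x + 28) + d*(119*x^2 + 17*x - 25) + 14*x^3 + 13*x^2 - 5*x - 4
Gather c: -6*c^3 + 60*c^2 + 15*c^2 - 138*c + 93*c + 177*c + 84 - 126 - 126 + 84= -6*c^3 + 75*c^2 + 132*c - 84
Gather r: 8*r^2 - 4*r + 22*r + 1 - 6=8*r^2 + 18*r - 5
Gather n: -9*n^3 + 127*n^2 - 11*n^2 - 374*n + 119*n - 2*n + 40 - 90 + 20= -9*n^3 + 116*n^2 - 257*n - 30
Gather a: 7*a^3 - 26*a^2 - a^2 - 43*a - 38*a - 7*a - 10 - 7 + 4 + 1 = 7*a^3 - 27*a^2 - 88*a - 12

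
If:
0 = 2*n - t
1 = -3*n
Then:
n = -1/3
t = -2/3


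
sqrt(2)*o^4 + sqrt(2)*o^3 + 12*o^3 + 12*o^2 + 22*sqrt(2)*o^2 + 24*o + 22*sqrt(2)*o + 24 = (o + sqrt(2))*(o + 2*sqrt(2))*(o + 3*sqrt(2))*(sqrt(2)*o + sqrt(2))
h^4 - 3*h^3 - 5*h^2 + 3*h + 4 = (h - 4)*(h - 1)*(h + 1)^2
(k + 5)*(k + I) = k^2 + 5*k + I*k + 5*I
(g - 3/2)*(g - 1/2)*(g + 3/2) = g^3 - g^2/2 - 9*g/4 + 9/8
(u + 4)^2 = u^2 + 8*u + 16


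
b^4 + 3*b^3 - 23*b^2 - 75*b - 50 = (b - 5)*(b + 1)*(b + 2)*(b + 5)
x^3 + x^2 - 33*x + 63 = (x - 3)^2*(x + 7)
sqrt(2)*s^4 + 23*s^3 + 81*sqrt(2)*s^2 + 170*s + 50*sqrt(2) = (s + sqrt(2))*(s + 5*sqrt(2))^2*(sqrt(2)*s + 1)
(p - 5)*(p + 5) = p^2 - 25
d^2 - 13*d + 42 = (d - 7)*(d - 6)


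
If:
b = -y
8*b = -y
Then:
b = 0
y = 0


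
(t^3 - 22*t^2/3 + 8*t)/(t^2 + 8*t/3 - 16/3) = t*(t - 6)/(t + 4)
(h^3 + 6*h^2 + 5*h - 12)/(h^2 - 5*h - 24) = (h^2 + 3*h - 4)/(h - 8)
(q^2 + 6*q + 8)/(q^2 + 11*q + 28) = (q + 2)/(q + 7)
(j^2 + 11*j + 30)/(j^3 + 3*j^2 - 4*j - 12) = (j^2 + 11*j + 30)/(j^3 + 3*j^2 - 4*j - 12)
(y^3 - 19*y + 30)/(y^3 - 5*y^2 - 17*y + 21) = (y^3 - 19*y + 30)/(y^3 - 5*y^2 - 17*y + 21)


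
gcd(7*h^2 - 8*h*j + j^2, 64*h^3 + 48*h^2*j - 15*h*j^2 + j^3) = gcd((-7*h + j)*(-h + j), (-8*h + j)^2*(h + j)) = 1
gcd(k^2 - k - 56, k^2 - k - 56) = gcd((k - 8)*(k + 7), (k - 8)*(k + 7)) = k^2 - k - 56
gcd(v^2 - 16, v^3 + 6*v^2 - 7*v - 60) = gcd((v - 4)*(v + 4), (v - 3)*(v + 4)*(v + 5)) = v + 4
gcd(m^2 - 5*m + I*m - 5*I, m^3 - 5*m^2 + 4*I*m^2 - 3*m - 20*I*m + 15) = m^2 + m*(-5 + I) - 5*I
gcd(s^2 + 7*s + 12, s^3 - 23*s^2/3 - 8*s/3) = 1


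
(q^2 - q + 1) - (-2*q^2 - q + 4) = 3*q^2 - 3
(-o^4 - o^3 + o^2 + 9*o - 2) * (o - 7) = -o^5 + 6*o^4 + 8*o^3 + 2*o^2 - 65*o + 14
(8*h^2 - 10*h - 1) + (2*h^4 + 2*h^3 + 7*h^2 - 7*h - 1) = 2*h^4 + 2*h^3 + 15*h^2 - 17*h - 2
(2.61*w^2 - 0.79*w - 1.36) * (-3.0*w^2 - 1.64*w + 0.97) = -7.83*w^4 - 1.9104*w^3 + 7.9073*w^2 + 1.4641*w - 1.3192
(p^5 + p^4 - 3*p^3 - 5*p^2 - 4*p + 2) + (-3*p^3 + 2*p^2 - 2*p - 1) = p^5 + p^4 - 6*p^3 - 3*p^2 - 6*p + 1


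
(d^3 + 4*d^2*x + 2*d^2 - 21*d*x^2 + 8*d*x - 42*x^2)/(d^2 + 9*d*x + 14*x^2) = (d^2 - 3*d*x + 2*d - 6*x)/(d + 2*x)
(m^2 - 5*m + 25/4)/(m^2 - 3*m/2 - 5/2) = (m - 5/2)/(m + 1)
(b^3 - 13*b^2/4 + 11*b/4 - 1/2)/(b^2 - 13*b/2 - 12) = (-4*b^3 + 13*b^2 - 11*b + 2)/(2*(-2*b^2 + 13*b + 24))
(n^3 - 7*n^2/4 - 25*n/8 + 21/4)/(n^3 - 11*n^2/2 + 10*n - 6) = (n + 7/4)/(n - 2)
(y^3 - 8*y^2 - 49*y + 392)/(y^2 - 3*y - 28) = (y^2 - y - 56)/(y + 4)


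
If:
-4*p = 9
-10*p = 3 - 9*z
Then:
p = -9/4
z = -13/6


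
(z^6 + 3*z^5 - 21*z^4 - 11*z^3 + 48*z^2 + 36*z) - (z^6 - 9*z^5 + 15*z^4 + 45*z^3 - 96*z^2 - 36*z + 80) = 12*z^5 - 36*z^4 - 56*z^3 + 144*z^2 + 72*z - 80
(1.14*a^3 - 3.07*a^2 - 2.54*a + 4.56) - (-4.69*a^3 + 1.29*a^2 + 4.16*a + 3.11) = 5.83*a^3 - 4.36*a^2 - 6.7*a + 1.45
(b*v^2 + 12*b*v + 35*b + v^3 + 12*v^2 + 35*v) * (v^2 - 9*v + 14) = b*v^4 + 3*b*v^3 - 59*b*v^2 - 147*b*v + 490*b + v^5 + 3*v^4 - 59*v^3 - 147*v^2 + 490*v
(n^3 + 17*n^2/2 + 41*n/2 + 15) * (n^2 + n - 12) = n^5 + 19*n^4/2 + 17*n^3 - 133*n^2/2 - 231*n - 180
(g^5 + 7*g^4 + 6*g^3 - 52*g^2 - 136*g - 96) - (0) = g^5 + 7*g^4 + 6*g^3 - 52*g^2 - 136*g - 96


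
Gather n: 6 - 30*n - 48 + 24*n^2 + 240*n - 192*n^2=-168*n^2 + 210*n - 42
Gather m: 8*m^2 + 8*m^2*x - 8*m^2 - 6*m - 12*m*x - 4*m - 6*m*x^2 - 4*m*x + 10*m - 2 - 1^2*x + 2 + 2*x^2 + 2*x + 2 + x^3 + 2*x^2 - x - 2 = 8*m^2*x + m*(-6*x^2 - 16*x) + x^3 + 4*x^2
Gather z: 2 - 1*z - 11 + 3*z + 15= 2*z + 6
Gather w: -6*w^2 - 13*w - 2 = -6*w^2 - 13*w - 2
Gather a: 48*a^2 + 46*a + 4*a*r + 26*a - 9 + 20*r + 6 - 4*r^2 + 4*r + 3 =48*a^2 + a*(4*r + 72) - 4*r^2 + 24*r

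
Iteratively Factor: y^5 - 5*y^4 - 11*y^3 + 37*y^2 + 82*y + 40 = (y - 4)*(y^4 - y^3 - 15*y^2 - 23*y - 10) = (y - 4)*(y + 1)*(y^3 - 2*y^2 - 13*y - 10) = (y - 5)*(y - 4)*(y + 1)*(y^2 + 3*y + 2) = (y - 5)*(y - 4)*(y + 1)*(y + 2)*(y + 1)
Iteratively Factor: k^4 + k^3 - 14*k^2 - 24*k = (k)*(k^3 + k^2 - 14*k - 24) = k*(k + 3)*(k^2 - 2*k - 8) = k*(k + 2)*(k + 3)*(k - 4)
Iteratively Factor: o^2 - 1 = (o - 1)*(o + 1)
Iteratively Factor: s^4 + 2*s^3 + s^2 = (s + 1)*(s^3 + s^2) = s*(s + 1)*(s^2 + s) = s^2*(s + 1)*(s + 1)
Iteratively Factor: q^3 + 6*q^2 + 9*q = (q)*(q^2 + 6*q + 9) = q*(q + 3)*(q + 3)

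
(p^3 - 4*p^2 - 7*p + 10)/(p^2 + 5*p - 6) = (p^2 - 3*p - 10)/(p + 6)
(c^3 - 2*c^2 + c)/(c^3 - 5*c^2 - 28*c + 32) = c*(c - 1)/(c^2 - 4*c - 32)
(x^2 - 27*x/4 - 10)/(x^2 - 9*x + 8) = (x + 5/4)/(x - 1)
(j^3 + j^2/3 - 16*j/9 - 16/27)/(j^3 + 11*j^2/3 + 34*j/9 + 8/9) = (j - 4/3)/(j + 2)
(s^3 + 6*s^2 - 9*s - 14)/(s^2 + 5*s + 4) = (s^2 + 5*s - 14)/(s + 4)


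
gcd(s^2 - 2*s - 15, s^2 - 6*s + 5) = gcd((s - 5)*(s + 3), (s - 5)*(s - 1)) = s - 5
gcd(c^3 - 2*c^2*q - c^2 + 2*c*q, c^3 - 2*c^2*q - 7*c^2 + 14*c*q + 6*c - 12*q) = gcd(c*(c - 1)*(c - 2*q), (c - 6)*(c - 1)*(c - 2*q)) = -c^2 + 2*c*q + c - 2*q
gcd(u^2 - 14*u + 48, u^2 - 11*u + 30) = u - 6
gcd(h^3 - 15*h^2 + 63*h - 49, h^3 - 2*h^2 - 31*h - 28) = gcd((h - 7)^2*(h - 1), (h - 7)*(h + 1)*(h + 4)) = h - 7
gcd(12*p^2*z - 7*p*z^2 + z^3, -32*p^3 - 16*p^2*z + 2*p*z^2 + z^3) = -4*p + z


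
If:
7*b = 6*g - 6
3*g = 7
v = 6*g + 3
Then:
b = 8/7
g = 7/3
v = 17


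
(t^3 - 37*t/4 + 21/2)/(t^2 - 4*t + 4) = (t^2 + 2*t - 21/4)/(t - 2)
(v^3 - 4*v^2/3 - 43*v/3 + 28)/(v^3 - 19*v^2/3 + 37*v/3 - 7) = (v + 4)/(v - 1)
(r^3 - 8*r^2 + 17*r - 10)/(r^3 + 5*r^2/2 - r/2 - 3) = 2*(r^2 - 7*r + 10)/(2*r^2 + 7*r + 6)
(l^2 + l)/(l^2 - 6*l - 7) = l/(l - 7)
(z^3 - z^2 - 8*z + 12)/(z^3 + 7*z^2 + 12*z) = (z^2 - 4*z + 4)/(z*(z + 4))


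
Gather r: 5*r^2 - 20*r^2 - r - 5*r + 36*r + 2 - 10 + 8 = -15*r^2 + 30*r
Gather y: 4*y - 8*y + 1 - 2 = -4*y - 1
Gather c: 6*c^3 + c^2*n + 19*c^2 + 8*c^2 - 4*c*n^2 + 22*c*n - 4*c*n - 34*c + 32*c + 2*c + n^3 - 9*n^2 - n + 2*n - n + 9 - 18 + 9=6*c^3 + c^2*(n + 27) + c*(-4*n^2 + 18*n) + n^3 - 9*n^2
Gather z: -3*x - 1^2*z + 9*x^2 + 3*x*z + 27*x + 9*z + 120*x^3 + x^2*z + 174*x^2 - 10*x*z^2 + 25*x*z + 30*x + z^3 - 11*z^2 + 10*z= 120*x^3 + 183*x^2 + 54*x + z^3 + z^2*(-10*x - 11) + z*(x^2 + 28*x + 18)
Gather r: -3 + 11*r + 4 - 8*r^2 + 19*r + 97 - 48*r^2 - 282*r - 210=-56*r^2 - 252*r - 112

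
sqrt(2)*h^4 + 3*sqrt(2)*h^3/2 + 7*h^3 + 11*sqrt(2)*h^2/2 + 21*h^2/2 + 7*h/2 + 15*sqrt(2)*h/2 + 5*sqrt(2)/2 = (h + 1/2)*(h + sqrt(2))*(h + 5*sqrt(2)/2)*(sqrt(2)*h + sqrt(2))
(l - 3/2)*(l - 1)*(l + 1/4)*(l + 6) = l^4 + 15*l^3/4 - 101*l^2/8 + 45*l/8 + 9/4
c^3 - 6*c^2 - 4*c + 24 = (c - 6)*(c - 2)*(c + 2)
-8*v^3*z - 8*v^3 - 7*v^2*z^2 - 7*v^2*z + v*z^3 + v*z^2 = (-8*v + z)*(v + z)*(v*z + v)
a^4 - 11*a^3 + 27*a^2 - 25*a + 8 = (a - 8)*(a - 1)^3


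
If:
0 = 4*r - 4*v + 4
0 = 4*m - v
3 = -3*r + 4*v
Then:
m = 0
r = -1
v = 0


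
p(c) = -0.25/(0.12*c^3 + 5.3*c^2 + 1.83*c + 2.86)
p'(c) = -0.25*(-0.36*c^2 - 10.6*c - 1.83)/(0.12*c^3 + 5.3*c^2 + 1.83*c + 2.86)^2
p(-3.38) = -0.00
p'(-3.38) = -0.00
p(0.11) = -0.08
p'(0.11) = 0.08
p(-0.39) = -0.08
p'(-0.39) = -0.06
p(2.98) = -0.00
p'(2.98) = 0.00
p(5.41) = -0.00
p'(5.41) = 0.00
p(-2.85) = -0.01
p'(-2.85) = -0.00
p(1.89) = -0.01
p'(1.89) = 0.01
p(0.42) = -0.05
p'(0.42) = 0.08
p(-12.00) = -0.00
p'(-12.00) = -0.00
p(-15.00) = -0.00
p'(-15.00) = -0.00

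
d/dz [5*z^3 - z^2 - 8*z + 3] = 15*z^2 - 2*z - 8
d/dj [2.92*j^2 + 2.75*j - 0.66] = 5.84*j + 2.75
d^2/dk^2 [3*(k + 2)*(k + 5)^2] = 18*k + 72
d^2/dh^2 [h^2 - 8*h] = 2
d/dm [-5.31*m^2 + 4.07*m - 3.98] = 4.07 - 10.62*m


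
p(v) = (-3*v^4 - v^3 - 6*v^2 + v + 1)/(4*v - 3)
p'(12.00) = -345.60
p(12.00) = -1439.71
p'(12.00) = -345.60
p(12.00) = -1439.71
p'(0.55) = 15.04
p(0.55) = 0.88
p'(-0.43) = -1.29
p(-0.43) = 0.12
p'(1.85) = -12.20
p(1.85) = -13.44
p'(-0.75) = -1.82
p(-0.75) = 0.61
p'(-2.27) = -9.93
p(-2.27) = 8.29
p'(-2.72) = -14.27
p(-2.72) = 13.70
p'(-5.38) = -58.47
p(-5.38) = 103.41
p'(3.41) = -33.71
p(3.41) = -47.99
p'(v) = (-12*v^3 - 3*v^2 - 12*v + 1)/(4*v - 3) - 4*(-3*v^4 - v^3 - 6*v^2 + v + 1)/(4*v - 3)^2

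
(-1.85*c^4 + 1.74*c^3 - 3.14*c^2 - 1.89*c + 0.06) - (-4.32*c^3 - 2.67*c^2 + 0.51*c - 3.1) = -1.85*c^4 + 6.06*c^3 - 0.47*c^2 - 2.4*c + 3.16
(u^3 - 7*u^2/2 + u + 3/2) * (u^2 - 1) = u^5 - 7*u^4/2 + 5*u^2 - u - 3/2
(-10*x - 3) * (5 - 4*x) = 40*x^2 - 38*x - 15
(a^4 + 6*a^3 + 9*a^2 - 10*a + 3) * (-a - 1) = -a^5 - 7*a^4 - 15*a^3 + a^2 + 7*a - 3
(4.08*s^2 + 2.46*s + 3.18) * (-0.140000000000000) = -0.5712*s^2 - 0.3444*s - 0.4452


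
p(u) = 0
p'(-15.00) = 0.00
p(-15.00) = 0.00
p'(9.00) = 0.00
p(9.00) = 0.00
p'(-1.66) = 0.00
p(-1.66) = 0.00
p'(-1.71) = 0.00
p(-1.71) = 0.00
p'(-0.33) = 0.00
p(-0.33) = 0.00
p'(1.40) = 0.00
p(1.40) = 0.00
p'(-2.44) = 0.00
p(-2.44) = 0.00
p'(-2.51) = 0.00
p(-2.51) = 0.00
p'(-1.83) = 0.00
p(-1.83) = 0.00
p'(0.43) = 0.00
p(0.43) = 0.00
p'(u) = 0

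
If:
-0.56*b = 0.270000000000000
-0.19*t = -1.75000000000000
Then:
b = -0.48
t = 9.21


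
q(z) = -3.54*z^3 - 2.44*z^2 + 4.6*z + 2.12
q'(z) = -10.62*z^2 - 4.88*z + 4.6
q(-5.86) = 603.73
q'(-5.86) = -331.49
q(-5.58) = 515.52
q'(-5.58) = -298.84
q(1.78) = -17.39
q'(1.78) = -37.73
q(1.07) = -0.09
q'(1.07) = -12.78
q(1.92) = -23.10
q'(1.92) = -43.92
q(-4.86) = 328.49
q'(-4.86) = -222.52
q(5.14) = -519.42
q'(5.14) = -301.06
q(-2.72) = 42.79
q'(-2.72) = -60.70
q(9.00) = -2734.78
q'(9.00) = -899.54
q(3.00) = -101.62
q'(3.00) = -105.62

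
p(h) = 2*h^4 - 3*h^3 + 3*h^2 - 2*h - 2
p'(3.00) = 151.00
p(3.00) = 100.00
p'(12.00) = 12598.00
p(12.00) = 36694.00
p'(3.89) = 356.06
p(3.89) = 316.99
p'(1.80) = 26.30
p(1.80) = 7.62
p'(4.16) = 443.14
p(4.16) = 424.59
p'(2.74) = 111.44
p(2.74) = 66.06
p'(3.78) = 324.17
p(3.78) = 279.59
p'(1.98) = 36.70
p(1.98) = 13.25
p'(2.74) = 111.44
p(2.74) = 66.06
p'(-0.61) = -10.82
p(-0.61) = 1.29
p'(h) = 8*h^3 - 9*h^2 + 6*h - 2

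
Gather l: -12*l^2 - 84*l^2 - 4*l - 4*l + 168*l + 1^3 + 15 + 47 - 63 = -96*l^2 + 160*l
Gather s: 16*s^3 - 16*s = 16*s^3 - 16*s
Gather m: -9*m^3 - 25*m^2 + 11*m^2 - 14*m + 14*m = -9*m^3 - 14*m^2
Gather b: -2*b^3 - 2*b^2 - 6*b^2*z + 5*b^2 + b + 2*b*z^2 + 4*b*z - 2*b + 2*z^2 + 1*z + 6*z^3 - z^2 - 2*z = -2*b^3 + b^2*(3 - 6*z) + b*(2*z^2 + 4*z - 1) + 6*z^3 + z^2 - z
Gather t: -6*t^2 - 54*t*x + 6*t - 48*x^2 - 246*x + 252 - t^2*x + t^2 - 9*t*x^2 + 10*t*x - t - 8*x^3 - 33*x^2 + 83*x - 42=t^2*(-x - 5) + t*(-9*x^2 - 44*x + 5) - 8*x^3 - 81*x^2 - 163*x + 210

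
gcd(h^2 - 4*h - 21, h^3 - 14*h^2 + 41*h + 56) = h - 7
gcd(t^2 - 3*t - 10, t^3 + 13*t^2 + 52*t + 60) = t + 2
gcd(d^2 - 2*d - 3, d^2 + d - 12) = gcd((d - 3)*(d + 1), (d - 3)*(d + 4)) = d - 3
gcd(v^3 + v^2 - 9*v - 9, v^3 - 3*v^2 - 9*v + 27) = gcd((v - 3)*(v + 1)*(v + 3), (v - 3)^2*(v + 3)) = v^2 - 9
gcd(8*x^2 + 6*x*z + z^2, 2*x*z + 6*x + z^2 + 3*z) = 2*x + z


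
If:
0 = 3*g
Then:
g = 0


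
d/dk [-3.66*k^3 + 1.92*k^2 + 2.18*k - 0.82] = -10.98*k^2 + 3.84*k + 2.18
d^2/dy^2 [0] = 0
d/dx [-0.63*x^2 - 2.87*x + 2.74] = -1.26*x - 2.87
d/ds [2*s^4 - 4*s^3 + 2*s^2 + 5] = 4*s*(2*s^2 - 3*s + 1)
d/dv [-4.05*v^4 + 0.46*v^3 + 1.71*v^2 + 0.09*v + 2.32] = -16.2*v^3 + 1.38*v^2 + 3.42*v + 0.09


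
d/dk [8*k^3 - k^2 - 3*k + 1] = 24*k^2 - 2*k - 3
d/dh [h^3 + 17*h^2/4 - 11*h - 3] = 3*h^2 + 17*h/2 - 11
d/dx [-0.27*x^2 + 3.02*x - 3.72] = 3.02 - 0.54*x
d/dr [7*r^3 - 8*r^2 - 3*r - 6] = 21*r^2 - 16*r - 3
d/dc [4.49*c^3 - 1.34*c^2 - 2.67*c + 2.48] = 13.47*c^2 - 2.68*c - 2.67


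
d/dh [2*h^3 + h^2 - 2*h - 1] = 6*h^2 + 2*h - 2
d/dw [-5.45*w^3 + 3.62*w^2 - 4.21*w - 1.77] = -16.35*w^2 + 7.24*w - 4.21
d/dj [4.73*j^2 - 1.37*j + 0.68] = 9.46*j - 1.37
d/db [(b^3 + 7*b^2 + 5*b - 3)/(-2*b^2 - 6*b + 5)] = (-2*b^4 - 12*b^3 - 17*b^2 + 58*b + 7)/(4*b^4 + 24*b^3 + 16*b^2 - 60*b + 25)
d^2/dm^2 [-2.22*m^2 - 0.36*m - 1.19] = -4.44000000000000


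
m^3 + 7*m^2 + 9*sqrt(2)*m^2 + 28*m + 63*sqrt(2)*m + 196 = (m + 7)*(m + 2*sqrt(2))*(m + 7*sqrt(2))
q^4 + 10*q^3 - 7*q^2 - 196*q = q*(q - 4)*(q + 7)^2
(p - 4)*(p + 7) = p^2 + 3*p - 28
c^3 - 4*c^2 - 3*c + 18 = (c - 3)^2*(c + 2)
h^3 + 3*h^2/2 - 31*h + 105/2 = (h - 3)*(h - 5/2)*(h + 7)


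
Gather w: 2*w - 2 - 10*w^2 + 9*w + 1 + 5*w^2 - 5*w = -5*w^2 + 6*w - 1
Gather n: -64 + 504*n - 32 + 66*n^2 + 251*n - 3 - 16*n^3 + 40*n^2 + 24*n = -16*n^3 + 106*n^2 + 779*n - 99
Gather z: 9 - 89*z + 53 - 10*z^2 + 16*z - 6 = -10*z^2 - 73*z + 56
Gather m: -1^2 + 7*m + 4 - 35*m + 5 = 8 - 28*m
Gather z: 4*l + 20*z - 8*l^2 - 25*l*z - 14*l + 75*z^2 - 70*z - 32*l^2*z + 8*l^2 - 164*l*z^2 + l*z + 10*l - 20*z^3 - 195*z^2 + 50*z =-20*z^3 + z^2*(-164*l - 120) + z*(-32*l^2 - 24*l)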